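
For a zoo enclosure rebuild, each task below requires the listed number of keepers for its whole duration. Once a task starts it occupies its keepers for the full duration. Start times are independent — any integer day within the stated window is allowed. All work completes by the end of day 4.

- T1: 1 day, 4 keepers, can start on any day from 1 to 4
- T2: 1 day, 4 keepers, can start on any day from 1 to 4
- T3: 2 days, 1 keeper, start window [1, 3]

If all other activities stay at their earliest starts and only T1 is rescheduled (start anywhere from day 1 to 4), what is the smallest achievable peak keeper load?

5

T1@1: d1:9  d2:1  d3:0  d4:0 → peak 9
T1@2: d1:5  d2:5  d3:0  d4:0 → peak 5
T1@3: d1:5  d2:1  d3:4  d4:0 → peak 5
T1@4: d1:5  d2:1  d3:0  d4:4 → peak 5
Best is T1@2, peak 5.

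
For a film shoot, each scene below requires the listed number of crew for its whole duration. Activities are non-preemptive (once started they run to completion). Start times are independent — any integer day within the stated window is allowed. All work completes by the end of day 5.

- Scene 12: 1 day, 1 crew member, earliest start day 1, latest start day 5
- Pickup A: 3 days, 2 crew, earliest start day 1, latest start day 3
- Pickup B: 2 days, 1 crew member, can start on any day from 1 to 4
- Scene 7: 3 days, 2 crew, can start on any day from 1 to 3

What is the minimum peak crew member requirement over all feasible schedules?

Early-start (Scene 12@1, Pickup A@1, Pickup B@1, Scene 7@1) gives peak 6: d1:6  d2:5  d3:4  d4:0  d5:0.
Shift Scene 7→3.
Schedule Scene 12@1, Pickup A@1, Pickup B@1, Scene 7@3: d1:4  d2:3  d3:4  d4:2  d5:2 — peak 4.

4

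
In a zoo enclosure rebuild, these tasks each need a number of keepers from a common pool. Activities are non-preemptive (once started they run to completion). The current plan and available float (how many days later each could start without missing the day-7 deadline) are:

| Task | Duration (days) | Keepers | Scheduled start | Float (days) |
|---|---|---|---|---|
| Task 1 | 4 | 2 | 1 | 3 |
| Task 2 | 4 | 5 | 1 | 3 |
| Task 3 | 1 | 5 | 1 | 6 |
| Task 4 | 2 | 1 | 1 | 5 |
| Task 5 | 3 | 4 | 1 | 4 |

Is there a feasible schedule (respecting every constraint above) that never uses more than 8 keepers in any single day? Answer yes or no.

no

The minimum achievable peak is 9; 8 < 9, so no feasible schedule stays within the cap.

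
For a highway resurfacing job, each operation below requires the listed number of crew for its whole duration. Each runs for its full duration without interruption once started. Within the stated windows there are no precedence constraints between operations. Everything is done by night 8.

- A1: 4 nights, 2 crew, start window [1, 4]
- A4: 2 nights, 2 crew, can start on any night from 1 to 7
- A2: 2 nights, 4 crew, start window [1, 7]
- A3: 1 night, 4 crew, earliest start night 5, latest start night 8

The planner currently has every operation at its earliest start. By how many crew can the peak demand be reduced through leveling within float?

Early-start peak: n1:8  n2:8  n3:2  n4:2  n5:4  n6:0  n7:0  n8:0 ⇒ 8.
Leveled (A1@1, A4@1, A2@5, A3@7): n1:4  n2:4  n3:2  n4:2  n5:4  n6:4  n7:4  n8:0 ⇒ 4.
Reduction 8 − 4 = 4.

4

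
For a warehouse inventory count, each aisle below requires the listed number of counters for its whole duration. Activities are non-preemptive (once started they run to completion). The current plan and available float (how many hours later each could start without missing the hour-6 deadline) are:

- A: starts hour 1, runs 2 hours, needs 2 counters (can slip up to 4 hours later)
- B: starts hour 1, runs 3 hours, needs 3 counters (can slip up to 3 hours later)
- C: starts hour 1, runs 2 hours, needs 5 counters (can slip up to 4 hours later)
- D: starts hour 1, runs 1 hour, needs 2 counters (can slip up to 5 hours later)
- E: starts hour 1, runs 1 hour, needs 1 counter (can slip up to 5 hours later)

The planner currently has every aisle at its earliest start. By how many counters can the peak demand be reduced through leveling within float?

8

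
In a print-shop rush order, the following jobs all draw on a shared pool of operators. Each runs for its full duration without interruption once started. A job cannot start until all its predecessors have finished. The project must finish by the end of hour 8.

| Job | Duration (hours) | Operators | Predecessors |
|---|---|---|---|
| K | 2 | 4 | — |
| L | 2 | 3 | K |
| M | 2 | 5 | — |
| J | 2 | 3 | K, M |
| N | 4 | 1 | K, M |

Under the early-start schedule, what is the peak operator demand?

9

Early-start schedule: K@1, L@3, M@1, J@3, N@3.
Load per hour: hour 1: 9, hour 2: 9, hour 3: 7, hour 4: 7, hour 5: 1, hour 6: 1, hour 7: 0, hour 8: 0.
Peak is 9.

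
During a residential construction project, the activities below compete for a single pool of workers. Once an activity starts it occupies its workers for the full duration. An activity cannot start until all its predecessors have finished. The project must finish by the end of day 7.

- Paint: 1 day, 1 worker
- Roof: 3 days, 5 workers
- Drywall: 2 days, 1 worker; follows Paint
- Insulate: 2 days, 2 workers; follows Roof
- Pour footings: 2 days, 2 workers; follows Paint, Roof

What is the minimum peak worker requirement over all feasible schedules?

5

Early-start (Paint@1, Roof@1, Drywall@2, Insulate@4, Pour footings@4) gives peak 6: d1:6  d2:6  d3:6  d4:4  d5:4  d6:0  d7:0.
Shift Roof→2, Drywall→5, Insulate→5, Pour footings→5.
Schedule Paint@1, Roof@2, Drywall@5, Insulate@5, Pour footings@5: d1:1  d2:5  d3:5  d4:5  d5:5  d6:5  d7:0 — peak 5.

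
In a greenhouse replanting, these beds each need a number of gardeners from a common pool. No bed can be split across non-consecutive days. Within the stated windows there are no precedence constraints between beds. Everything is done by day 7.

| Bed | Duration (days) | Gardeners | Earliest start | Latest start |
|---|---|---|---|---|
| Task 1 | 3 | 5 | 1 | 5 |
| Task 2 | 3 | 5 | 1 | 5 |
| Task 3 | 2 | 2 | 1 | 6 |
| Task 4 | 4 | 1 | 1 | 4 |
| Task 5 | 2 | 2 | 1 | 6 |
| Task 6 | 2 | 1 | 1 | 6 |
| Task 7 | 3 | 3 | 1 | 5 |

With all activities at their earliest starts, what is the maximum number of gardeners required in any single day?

Early-start schedule: Task 1@1, Task 2@1, Task 3@1, Task 4@1, Task 5@1, Task 6@1, Task 7@1.
Load per day: day 1: 19, day 2: 19, day 3: 14, day 4: 1, day 5: 0, day 6: 0, day 7: 0.
Peak is 19.

19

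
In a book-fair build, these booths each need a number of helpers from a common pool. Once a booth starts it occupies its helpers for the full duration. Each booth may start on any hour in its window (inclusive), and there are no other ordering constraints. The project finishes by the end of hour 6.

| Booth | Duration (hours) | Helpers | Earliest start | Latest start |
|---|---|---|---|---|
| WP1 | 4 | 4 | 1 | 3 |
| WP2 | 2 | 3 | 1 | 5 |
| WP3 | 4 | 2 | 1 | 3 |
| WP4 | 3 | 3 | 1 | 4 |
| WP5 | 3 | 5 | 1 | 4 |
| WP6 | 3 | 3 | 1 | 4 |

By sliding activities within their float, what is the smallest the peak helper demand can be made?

Early-start (WP1@1, WP2@1, WP3@1, WP4@1, WP5@1, WP6@1) gives peak 20: h1:20  h2:20  h3:17  h4:6  h5:0  h6:0.
Shift WP3→3, WP4→4, WP6→4.
Schedule WP1@1, WP2@1, WP3@3, WP4@4, WP5@1, WP6@4: h1:12  h2:12  h3:11  h4:12  h5:8  h6:8 — peak 12.

12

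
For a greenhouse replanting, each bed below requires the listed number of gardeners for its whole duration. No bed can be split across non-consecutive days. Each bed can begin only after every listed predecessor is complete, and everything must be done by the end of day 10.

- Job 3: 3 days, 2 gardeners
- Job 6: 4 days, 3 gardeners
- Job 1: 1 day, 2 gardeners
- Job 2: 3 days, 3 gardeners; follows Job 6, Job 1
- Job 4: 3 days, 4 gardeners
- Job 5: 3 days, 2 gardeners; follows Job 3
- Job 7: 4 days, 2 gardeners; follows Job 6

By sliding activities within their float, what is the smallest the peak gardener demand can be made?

Early-start (Job 3@1, Job 6@1, Job 1@1, Job 2@5, Job 4@1, Job 5@4, Job 7@5) gives peak 11: d1:11  d2:9  d3:9  d4:5  d5:7  d6:7  d7:5  d8:2  d9:0  d10:0.
Shift Job 4→4, Job 5→7, Job 7→7.
Schedule Job 3@1, Job 6@1, Job 1@1, Job 2@5, Job 4@4, Job 5@7, Job 7@7: d1:7  d2:5  d3:5  d4:7  d5:7  d6:7  d7:7  d8:4  d9:4  d10:2 — peak 7.

7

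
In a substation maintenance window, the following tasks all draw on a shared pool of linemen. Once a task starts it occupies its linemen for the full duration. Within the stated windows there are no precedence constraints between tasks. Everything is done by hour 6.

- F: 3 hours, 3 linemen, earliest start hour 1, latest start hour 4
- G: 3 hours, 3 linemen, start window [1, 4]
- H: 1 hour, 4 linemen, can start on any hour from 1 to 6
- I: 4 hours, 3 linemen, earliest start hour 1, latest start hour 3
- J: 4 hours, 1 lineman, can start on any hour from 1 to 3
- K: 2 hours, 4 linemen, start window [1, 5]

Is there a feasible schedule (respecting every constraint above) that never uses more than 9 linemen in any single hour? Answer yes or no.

no

The minimum achievable peak is 10; 9 < 10, so no feasible schedule stays within the cap.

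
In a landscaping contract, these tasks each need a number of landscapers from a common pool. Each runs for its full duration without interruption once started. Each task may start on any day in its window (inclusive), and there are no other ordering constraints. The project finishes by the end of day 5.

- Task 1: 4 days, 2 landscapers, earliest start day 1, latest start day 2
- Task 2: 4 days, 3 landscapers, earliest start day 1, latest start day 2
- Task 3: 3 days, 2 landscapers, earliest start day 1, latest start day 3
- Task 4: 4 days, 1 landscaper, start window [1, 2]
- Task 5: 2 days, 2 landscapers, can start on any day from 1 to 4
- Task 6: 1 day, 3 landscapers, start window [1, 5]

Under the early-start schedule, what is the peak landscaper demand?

13

Early-start schedule: Task 1@1, Task 2@1, Task 3@1, Task 4@1, Task 5@1, Task 6@1.
Load per day: day 1: 13, day 2: 10, day 3: 8, day 4: 6, day 5: 0.
Peak is 13.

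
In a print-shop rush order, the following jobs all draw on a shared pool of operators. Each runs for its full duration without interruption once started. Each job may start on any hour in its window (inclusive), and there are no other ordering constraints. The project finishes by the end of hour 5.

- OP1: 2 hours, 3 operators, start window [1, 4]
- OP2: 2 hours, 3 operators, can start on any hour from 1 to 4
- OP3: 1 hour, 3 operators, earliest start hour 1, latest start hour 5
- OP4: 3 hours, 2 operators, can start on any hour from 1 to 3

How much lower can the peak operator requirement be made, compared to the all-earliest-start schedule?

6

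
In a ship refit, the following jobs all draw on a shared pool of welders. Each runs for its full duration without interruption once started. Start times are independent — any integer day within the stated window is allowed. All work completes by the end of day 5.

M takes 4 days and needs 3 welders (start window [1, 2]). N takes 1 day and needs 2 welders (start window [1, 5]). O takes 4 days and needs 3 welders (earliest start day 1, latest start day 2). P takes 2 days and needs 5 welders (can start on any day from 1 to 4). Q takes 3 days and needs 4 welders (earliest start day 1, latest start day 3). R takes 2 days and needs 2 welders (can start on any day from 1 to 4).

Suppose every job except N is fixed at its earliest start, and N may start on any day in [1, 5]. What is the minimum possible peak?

17

N@1: d1:19  d2:17  d3:10  d4:6  d5:0 → peak 19
N@2: d1:17  d2:19  d3:10  d4:6  d5:0 → peak 19
N@3: d1:17  d2:17  d3:12  d4:6  d5:0 → peak 17
N@4: d1:17  d2:17  d3:10  d4:8  d5:0 → peak 17
N@5: d1:17  d2:17  d3:10  d4:6  d5:2 → peak 17
Best is N@3, peak 17.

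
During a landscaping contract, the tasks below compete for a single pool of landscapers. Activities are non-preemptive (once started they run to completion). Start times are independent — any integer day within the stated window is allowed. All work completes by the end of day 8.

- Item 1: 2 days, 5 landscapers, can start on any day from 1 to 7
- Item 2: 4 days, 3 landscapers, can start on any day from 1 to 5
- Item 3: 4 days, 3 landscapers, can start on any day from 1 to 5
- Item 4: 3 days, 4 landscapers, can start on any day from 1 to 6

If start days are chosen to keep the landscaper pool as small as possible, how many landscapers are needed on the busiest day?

Early-start (Item 1@1, Item 2@1, Item 3@1, Item 4@1) gives peak 15: d1:15  d2:15  d3:10  d4:6  d5:0  d6:0  d7:0  d8:0.
Shift Item 3→3, Item 4→5.
Schedule Item 1@1, Item 2@1, Item 3@3, Item 4@5: d1:8  d2:8  d3:6  d4:6  d5:7  d6:7  d7:4  d8:0 — peak 8.

8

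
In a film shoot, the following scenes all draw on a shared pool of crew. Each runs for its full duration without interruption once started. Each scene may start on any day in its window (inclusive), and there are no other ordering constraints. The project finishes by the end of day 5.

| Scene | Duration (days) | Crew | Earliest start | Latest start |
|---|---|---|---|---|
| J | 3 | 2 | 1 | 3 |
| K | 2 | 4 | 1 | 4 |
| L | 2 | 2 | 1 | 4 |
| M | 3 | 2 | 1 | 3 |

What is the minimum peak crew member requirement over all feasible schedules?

6

Early-start (J@1, K@1, L@1, M@1) gives peak 10: d1:10  d2:10  d3:4  d4:0  d5:0.
Shift L→3, M→3.
Schedule J@1, K@1, L@3, M@3: d1:6  d2:6  d3:6  d4:4  d5:2 — peak 6.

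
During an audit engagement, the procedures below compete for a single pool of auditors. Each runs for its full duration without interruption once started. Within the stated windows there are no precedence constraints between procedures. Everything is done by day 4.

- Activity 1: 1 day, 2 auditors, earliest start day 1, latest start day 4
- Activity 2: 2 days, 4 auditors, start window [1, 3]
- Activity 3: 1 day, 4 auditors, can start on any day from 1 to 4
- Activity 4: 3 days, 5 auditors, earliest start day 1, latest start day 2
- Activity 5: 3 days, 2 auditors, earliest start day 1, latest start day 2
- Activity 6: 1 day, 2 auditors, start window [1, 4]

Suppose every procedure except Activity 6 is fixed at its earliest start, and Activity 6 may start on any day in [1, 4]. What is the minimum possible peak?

Activity 6@1: d1:19  d2:11  d3:7  d4:0 → peak 19
Activity 6@2: d1:17  d2:13  d3:7  d4:0 → peak 17
Activity 6@3: d1:17  d2:11  d3:9  d4:0 → peak 17
Activity 6@4: d1:17  d2:11  d3:7  d4:2 → peak 17
Best is Activity 6@2, peak 17.

17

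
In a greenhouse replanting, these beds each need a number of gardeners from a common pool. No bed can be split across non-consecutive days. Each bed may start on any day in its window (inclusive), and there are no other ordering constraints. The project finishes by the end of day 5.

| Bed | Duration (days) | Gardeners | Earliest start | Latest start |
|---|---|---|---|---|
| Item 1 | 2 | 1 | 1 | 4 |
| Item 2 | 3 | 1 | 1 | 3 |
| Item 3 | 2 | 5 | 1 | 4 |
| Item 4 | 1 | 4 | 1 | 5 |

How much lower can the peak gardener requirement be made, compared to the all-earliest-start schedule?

Early-start peak: d1:11  d2:7  d3:1  d4:0  d5:0 ⇒ 11.
Leveled (Item 1@1, Item 2@1, Item 3@4, Item 4@3): d1:2  d2:2  d3:5  d4:5  d5:5 ⇒ 5.
Reduction 11 − 5 = 6.

6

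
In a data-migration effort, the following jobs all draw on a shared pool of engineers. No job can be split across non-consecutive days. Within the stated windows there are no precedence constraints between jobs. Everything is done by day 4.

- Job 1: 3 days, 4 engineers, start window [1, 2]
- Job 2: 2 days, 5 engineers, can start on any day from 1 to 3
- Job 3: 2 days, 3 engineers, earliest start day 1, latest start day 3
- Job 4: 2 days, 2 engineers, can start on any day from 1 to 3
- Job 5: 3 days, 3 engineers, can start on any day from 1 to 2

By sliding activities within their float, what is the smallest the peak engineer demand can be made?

12

Early-start (Job 1@1, Job 2@1, Job 3@1, Job 4@1, Job 5@1) gives peak 17: d1:17  d2:17  d3:7  d4:0.
Shift Job 3→3, Job 4→3.
Schedule Job 1@1, Job 2@1, Job 3@3, Job 4@3, Job 5@1: d1:12  d2:12  d3:12  d4:5 — peak 12.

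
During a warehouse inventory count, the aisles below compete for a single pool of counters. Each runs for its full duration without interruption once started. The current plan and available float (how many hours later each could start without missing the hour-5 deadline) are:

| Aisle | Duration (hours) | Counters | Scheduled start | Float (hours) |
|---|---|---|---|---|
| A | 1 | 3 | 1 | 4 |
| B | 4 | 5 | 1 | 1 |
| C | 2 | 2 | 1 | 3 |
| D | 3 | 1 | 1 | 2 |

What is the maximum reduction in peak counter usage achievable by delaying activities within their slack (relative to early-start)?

4

Early-start peak: h1:11  h2:8  h3:6  h4:5  h5:0 ⇒ 11.
Leveled (A@1, B@2, C@1, D@3): h1:5  h2:7  h3:6  h4:6  h5:6 ⇒ 7.
Reduction 11 − 7 = 4.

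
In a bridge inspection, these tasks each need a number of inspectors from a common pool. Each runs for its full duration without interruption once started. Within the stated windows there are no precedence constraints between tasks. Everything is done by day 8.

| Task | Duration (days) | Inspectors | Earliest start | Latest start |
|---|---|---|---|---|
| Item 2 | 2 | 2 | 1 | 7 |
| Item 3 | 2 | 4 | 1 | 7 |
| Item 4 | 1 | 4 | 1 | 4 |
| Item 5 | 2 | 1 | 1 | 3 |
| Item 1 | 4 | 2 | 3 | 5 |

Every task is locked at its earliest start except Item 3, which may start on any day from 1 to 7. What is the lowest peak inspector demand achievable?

Item 3@1: d1:11  d2:7  d3:2  d4:2  d5:2  d6:2  d7:0  d8:0 → peak 11
Item 3@2: d1:7  d2:7  d3:6  d4:2  d5:2  d6:2  d7:0  d8:0 → peak 7
Item 3@3: d1:7  d2:3  d3:6  d4:6  d5:2  d6:2  d7:0  d8:0 → peak 7
Item 3@4: d1:7  d2:3  d3:2  d4:6  d5:6  d6:2  d7:0  d8:0 → peak 7
Item 3@5: d1:7  d2:3  d3:2  d4:2  d5:6  d6:6  d7:0  d8:0 → peak 7
Item 3@6: d1:7  d2:3  d3:2  d4:2  d5:2  d6:6  d7:4  d8:0 → peak 7
Item 3@7: d1:7  d2:3  d3:2  d4:2  d5:2  d6:2  d7:4  d8:4 → peak 7
Best is Item 3@2, peak 7.

7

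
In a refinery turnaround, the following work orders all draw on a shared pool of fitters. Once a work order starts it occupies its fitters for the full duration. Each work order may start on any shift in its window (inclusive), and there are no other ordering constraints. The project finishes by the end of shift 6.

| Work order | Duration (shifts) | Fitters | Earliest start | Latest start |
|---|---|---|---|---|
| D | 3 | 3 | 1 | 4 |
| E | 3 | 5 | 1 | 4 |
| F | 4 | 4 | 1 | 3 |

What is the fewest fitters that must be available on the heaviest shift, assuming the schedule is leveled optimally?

Early-start (D@1, E@1, F@1) gives peak 12: s1:12  s2:12  s3:12  s4:4  s5:0  s6:0.
Shift E→4.
Schedule D@1, E@4, F@1: s1:7  s2:7  s3:7  s4:9  s5:5  s6:5 — peak 9.

9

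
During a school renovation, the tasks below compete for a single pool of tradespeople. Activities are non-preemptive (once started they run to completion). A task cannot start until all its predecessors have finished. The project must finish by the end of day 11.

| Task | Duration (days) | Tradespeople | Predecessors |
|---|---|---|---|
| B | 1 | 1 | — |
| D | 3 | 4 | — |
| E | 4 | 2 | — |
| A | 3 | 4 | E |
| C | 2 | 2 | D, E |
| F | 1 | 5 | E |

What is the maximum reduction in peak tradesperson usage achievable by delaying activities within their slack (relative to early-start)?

5

Early-start peak: d1:7  d2:6  d3:6  d4:2  d5:11  d6:6  d7:4  d8:0  d9:0  d10:0  d11:0 ⇒ 11.
Leveled (B@1, D@1, E@2, A@6, C@6, F@9): d1:5  d2:6  d3:6  d4:2  d5:2  d6:6  d7:6  d8:4  d9:5  d10:0  d11:0 ⇒ 6.
Reduction 11 − 6 = 5.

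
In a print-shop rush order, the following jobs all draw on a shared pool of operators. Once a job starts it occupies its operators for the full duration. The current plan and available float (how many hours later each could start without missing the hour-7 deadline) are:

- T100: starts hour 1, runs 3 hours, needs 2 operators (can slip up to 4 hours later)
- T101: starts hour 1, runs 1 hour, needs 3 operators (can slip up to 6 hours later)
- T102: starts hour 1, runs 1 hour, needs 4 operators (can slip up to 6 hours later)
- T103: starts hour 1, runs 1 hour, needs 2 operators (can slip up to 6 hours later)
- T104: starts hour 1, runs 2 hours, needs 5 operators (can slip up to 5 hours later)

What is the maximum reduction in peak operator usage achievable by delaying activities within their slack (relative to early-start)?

Early-start peak: h1:16  h2:7  h3:2  h4:0  h5:0  h6:0  h7:0 ⇒ 16.
Leveled (T100@1, T101@1, T102@4, T103@2, T104@5): h1:5  h2:4  h3:2  h4:4  h5:5  h6:5  h7:0 ⇒ 5.
Reduction 16 − 5 = 11.

11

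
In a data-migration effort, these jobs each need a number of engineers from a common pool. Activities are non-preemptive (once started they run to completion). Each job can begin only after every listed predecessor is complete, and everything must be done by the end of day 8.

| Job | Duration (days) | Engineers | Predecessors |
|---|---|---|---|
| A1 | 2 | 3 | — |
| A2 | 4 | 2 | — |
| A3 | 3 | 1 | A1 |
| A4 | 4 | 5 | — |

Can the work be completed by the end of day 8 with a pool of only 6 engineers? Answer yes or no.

yes

Schedule A1@1, A2@1, A3@3, A4@5: d1:5  d2:5  d3:3  d4:3  d5:6  d6:5  d7:5  d8:5 — peak 6 ≤ 6.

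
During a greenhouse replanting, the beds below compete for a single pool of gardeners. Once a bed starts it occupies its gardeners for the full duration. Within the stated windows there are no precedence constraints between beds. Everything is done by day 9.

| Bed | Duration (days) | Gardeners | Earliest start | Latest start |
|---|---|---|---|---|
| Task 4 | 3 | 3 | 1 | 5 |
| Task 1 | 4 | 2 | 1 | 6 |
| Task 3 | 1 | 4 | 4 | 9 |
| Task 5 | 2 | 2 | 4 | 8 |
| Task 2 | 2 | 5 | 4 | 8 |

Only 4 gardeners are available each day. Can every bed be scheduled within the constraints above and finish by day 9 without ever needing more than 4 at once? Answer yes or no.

no

The minimum achievable peak is 5; 4 < 5, so no feasible schedule stays within the cap.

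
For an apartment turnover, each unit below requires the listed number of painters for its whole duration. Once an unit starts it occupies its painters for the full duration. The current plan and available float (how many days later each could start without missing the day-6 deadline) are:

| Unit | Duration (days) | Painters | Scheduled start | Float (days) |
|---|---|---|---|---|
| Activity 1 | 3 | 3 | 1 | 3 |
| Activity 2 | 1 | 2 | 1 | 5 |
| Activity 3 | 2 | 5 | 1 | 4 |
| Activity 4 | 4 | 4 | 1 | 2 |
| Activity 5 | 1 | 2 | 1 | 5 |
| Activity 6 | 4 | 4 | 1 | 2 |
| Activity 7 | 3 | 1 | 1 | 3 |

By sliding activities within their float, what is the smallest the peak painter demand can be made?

11

Early-start (Activity 1@1, Activity 2@1, Activity 3@1, Activity 4@1, Activity 5@1, Activity 6@1, Activity 7@1) gives peak 21: d1:21  d2:17  d3:12  d4:8  d5:0  d6:0.
Shift Activity 4→3, Activity 5→2, Activity 6→3, Activity 7→4.
Schedule Activity 1@1, Activity 2@1, Activity 3@1, Activity 4@3, Activity 5@2, Activity 6@3, Activity 7@4: d1:10  d2:10  d3:11  d4:9  d5:9  d6:9 — peak 11.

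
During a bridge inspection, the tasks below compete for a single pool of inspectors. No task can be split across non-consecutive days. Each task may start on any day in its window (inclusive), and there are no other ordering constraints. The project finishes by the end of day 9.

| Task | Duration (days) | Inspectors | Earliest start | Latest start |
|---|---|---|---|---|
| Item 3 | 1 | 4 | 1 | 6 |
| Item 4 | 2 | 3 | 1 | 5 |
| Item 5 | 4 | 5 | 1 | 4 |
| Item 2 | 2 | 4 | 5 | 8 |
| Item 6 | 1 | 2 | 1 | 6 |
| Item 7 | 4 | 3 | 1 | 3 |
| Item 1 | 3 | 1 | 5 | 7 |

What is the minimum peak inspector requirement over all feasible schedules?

8

Early-start (Item 3@1, Item 4@1, Item 5@1, Item 2@5, Item 6@1, Item 7@1, Item 1@5) gives peak 17: d1:17  d2:11  d3:8  d4:8  d5:5  d6:5  d7:1  d8:0  d9:0.
Shift Item 5→2, Item 2→7, Item 6→6, Item 7→3, Item 1→6.
Schedule Item 3@1, Item 4@1, Item 5@2, Item 2@7, Item 6@6, Item 7@3, Item 1@6: d1:7  d2:8  d3:8  d4:8  d5:8  d6:6  d7:5  d8:5  d9:0 — peak 8.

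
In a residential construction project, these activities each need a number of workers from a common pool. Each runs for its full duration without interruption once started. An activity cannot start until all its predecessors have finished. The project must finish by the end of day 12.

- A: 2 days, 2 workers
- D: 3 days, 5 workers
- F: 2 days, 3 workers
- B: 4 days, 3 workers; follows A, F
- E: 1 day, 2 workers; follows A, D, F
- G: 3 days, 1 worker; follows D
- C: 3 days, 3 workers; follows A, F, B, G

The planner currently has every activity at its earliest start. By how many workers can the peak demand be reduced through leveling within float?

5

Early-start peak: d1:10  d2:10  d3:8  d4:6  d5:4  d6:4  d7:3  d8:3  d9:3  d10:0  d11:0  d12:0 ⇒ 10.
Leveled (A@1, D@3, F@1, B@6, E@6, G@7, C@10): d1:5  d2:5  d3:5  d4:5  d5:5  d6:5  d7:4  d8:4  d9:4  d10:3  d11:3  d12:3 ⇒ 5.
Reduction 10 − 5 = 5.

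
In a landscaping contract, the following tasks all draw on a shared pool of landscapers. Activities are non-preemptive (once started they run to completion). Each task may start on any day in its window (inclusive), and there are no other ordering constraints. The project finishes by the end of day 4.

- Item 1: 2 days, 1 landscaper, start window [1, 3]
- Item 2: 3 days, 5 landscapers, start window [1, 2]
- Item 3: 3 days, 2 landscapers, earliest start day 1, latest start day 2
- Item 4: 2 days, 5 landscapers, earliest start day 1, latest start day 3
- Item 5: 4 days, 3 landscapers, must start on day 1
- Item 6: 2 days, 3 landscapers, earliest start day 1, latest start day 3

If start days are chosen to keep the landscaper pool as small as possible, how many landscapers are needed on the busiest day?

Early-start (Item 1@1, Item 2@1, Item 3@1, Item 4@1, Item 5@1, Item 6@1) gives peak 19: d1:19  d2:19  d3:10  d4:3.
Shift Item 4→3.
Schedule Item 1@1, Item 2@1, Item 3@1, Item 4@3, Item 5@1, Item 6@1: d1:14  d2:14  d3:15  d4:8 — peak 15.

15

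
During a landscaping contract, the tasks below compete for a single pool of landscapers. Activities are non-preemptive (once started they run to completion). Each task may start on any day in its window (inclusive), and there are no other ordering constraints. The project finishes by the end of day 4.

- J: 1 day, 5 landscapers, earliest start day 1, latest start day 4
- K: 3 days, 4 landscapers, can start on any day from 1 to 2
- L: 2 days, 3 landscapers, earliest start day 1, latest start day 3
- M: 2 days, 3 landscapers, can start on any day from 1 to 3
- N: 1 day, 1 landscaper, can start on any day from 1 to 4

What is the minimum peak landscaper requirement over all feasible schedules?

Early-start (J@1, K@1, L@1, M@1, N@1) gives peak 16: d1:16  d2:10  d3:4  d4:0.
Shift K→2, M→3, N→2.
Schedule J@1, K@2, L@1, M@3, N@2: d1:8  d2:8  d3:7  d4:7 — peak 8.
Total landscaper-days = 30 over 4 days ⇒ peak ≥ ⌈30/4⌉ = 8, so 8 is optimal.

8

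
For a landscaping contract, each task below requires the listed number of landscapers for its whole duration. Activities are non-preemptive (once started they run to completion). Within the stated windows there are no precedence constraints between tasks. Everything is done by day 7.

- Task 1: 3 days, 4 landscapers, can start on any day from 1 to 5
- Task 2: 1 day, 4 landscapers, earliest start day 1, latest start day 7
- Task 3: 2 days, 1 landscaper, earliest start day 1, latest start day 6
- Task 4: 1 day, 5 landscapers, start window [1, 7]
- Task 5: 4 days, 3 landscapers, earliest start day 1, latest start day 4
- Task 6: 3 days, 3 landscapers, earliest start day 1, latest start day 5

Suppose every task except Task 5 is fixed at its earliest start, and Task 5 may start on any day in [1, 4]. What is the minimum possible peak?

Task 5@1: d1:20  d2:11  d3:10  d4:3  d5:0  d6:0  d7:0 → peak 20
Task 5@2: d1:17  d2:11  d3:10  d4:3  d5:3  d6:0  d7:0 → peak 17
Task 5@3: d1:17  d2:8  d3:10  d4:3  d5:3  d6:3  d7:0 → peak 17
Task 5@4: d1:17  d2:8  d3:7  d4:3  d5:3  d6:3  d7:3 → peak 17
Best is Task 5@2, peak 17.

17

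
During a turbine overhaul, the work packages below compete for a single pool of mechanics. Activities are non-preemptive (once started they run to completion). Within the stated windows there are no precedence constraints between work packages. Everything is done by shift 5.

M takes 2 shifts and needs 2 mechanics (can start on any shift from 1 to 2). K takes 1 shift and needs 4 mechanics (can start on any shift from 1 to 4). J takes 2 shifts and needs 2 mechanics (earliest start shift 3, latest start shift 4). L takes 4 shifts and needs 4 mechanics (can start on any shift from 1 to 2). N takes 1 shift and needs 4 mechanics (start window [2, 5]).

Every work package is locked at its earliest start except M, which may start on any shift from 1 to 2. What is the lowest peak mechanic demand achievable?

10

M@1: s1:10  s2:10  s3:6  s4:6  s5:0 → peak 10
M@2: s1:8  s2:10  s3:8  s4:6  s5:0 → peak 10
Best is M@1, peak 10.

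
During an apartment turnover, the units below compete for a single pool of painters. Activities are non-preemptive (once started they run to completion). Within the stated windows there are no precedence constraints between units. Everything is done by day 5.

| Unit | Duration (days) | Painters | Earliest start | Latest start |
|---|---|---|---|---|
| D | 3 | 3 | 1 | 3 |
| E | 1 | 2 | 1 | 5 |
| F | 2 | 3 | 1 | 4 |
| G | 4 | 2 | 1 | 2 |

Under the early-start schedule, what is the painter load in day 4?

2

At early start, day 4 has: G.
Demand: 2 = 2.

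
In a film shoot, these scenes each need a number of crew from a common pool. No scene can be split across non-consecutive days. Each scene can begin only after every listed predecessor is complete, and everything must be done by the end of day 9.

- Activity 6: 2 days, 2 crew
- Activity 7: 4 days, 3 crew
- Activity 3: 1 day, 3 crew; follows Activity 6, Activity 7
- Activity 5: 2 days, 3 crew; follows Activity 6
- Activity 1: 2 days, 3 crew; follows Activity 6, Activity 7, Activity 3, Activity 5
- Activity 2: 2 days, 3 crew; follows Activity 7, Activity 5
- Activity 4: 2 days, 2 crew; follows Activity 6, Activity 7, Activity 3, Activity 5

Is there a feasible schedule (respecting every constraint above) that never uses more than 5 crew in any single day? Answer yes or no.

The minimum achievable peak is 6; 5 < 6, so no feasible schedule stays within the cap.

no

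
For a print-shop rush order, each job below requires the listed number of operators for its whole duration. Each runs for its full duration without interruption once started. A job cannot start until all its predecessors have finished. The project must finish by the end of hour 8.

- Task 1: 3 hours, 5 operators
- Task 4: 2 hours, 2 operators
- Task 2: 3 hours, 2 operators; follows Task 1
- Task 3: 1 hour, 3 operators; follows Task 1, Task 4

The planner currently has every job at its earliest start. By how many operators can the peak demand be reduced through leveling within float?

2

Early-start peak: h1:7  h2:7  h3:5  h4:5  h5:2  h6:2  h7:0  h8:0 ⇒ 7.
Leveled (Task 1@1, Task 4@4, Task 2@4, Task 3@6): h1:5  h2:5  h3:5  h4:4  h5:4  h6:5  h7:0  h8:0 ⇒ 5.
Reduction 7 − 5 = 2.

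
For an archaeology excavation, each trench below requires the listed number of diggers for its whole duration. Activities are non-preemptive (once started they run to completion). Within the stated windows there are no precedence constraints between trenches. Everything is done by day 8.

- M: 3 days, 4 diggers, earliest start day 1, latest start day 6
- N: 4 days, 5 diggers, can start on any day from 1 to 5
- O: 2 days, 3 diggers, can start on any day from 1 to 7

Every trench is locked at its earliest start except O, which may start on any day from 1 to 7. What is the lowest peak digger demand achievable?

O@1: d1:12  d2:12  d3:9  d4:5  d5:0  d6:0  d7:0  d8:0 → peak 12
O@2: d1:9  d2:12  d3:12  d4:5  d5:0  d6:0  d7:0  d8:0 → peak 12
O@3: d1:9  d2:9  d3:12  d4:8  d5:0  d6:0  d7:0  d8:0 → peak 12
O@4: d1:9  d2:9  d3:9  d4:8  d5:3  d6:0  d7:0  d8:0 → peak 9
O@5: d1:9  d2:9  d3:9  d4:5  d5:3  d6:3  d7:0  d8:0 → peak 9
O@6: d1:9  d2:9  d3:9  d4:5  d5:0  d6:3  d7:3  d8:0 → peak 9
O@7: d1:9  d2:9  d3:9  d4:5  d5:0  d6:0  d7:3  d8:3 → peak 9
Best is O@4, peak 9.

9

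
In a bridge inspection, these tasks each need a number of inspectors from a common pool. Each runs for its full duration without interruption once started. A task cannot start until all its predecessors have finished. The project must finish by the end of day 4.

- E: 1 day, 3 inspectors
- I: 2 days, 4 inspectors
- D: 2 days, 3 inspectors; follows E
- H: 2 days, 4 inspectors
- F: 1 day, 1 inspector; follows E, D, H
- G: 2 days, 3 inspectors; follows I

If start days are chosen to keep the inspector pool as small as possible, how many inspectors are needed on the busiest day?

11

Schedule E@1, I@1, D@2, H@1, F@4, G@3: d1:11  d2:11  d3:6  d4:4 — peak 11.
No arrangement of the 2 feasible schedules does better.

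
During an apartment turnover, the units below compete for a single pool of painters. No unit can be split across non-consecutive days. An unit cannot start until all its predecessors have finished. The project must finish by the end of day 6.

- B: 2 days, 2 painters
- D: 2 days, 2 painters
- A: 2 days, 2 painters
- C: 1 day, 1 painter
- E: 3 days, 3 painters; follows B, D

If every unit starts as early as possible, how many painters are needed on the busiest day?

Early-start schedule: B@1, D@1, A@1, C@1, E@3.
Load per day: day 1: 7, day 2: 6, day 3: 3, day 4: 3, day 5: 3, day 6: 0.
Peak is 7.

7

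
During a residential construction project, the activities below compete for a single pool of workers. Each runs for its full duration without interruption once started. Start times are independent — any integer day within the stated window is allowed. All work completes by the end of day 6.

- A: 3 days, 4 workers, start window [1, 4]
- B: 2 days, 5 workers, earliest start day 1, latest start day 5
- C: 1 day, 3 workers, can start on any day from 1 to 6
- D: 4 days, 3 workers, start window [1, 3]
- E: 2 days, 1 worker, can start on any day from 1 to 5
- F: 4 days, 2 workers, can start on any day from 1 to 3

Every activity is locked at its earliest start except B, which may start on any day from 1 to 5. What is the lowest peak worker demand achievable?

B@1: d1:18  d2:15  d3:9  d4:5  d5:0  d6:0 → peak 18
B@2: d1:13  d2:15  d3:14  d4:5  d5:0  d6:0 → peak 15
B@3: d1:13  d2:10  d3:14  d4:10  d5:0  d6:0 → peak 14
B@4: d1:13  d2:10  d3:9  d4:10  d5:5  d6:0 → peak 13
B@5: d1:13  d2:10  d3:9  d4:5  d5:5  d6:5 → peak 13
Best is B@4, peak 13.

13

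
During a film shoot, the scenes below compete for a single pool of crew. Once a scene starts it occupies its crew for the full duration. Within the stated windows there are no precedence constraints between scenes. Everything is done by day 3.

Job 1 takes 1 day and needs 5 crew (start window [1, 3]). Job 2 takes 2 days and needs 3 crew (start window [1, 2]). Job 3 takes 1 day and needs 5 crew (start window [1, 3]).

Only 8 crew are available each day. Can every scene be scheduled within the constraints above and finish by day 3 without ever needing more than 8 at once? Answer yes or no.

yes

Schedule Job 1@1, Job 2@1, Job 3@2: d1:8  d2:8  d3:0 — peak 8 ≤ 8.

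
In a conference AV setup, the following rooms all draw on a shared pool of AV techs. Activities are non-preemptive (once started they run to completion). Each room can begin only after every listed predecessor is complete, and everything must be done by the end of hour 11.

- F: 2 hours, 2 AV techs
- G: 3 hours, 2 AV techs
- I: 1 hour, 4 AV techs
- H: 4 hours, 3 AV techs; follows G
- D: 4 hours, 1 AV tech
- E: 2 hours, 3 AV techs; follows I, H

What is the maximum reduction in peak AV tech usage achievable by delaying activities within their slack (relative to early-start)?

5

Early-start peak: h1:9  h2:5  h3:3  h4:4  h5:3  h6:3  h7:3  h8:3  h9:3  h10:0  h11:0 ⇒ 9.
Leveled (F@1, G@1, I@4, H@5, D@5, E@9): h1:4  h2:4  h3:2  h4:4  h5:4  h6:4  h7:4  h8:4  h9:3  h10:3  h11:0 ⇒ 4.
Reduction 9 − 4 = 5.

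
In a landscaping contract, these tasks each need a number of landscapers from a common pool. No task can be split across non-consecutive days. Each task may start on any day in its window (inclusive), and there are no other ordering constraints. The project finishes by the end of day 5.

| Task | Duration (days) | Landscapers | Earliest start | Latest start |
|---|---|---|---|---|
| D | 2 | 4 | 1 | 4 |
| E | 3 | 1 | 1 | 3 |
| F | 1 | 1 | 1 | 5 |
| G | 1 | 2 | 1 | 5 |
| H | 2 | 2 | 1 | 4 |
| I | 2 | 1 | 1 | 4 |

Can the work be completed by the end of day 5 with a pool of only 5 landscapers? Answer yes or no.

yes

Schedule D@1, E@3, F@3, G@3, H@4, I@4: d1:4  d2:4  d3:4  d4:4  d5:4 — peak 4 ≤ 5.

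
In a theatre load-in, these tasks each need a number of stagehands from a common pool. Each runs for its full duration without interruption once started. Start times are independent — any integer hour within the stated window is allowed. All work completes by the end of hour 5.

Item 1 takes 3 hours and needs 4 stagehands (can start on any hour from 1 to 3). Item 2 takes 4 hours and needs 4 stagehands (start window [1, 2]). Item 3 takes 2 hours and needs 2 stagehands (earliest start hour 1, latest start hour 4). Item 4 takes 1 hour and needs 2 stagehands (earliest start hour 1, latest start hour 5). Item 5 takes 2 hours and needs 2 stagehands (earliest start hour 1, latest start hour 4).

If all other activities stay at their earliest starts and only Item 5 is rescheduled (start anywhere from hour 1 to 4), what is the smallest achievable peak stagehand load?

12

Item 5@1: h1:14  h2:12  h3:8  h4:4  h5:0 → peak 14
Item 5@2: h1:12  h2:12  h3:10  h4:4  h5:0 → peak 12
Item 5@3: h1:12  h2:10  h3:10  h4:6  h5:0 → peak 12
Item 5@4: h1:12  h2:10  h3:8  h4:6  h5:2 → peak 12
Best is Item 5@2, peak 12.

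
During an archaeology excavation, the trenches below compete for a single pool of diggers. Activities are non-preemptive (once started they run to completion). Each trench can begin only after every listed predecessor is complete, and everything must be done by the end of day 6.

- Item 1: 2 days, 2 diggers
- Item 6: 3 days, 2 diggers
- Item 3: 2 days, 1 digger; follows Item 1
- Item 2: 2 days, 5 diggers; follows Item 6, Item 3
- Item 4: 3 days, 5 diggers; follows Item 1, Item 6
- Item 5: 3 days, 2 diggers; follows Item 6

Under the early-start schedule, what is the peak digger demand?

Early-start schedule: Item 1@1, Item 6@1, Item 3@3, Item 2@5, Item 4@4, Item 5@4.
Load per day: day 1: 4, day 2: 4, day 3: 3, day 4: 8, day 5: 12, day 6: 12.
Peak is 12.

12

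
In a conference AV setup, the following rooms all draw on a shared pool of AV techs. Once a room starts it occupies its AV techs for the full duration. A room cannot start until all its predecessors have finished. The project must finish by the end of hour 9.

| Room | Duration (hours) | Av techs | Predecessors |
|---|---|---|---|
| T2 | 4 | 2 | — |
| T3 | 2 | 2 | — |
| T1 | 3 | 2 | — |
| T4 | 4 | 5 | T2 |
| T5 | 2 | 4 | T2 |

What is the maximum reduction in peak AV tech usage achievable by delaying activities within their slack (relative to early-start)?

Early-start peak: h1:6  h2:6  h3:4  h4:2  h5:9  h6:9  h7:5  h8:5  h9:0 ⇒ 9.
Leveled (T2@1, T3@1, T1@1, T4@5, T5@5): h1:6  h2:6  h3:4  h4:2  h5:9  h6:9  h7:5  h8:5  h9:0 ⇒ 9.
Reduction 9 − 9 = 0.

0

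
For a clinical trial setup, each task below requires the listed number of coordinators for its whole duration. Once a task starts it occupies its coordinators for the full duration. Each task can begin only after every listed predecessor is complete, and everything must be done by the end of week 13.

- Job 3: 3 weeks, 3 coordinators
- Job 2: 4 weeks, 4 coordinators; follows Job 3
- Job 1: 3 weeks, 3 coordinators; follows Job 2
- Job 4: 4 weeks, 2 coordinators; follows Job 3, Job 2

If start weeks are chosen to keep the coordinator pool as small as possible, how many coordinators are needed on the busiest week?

5

Schedule Job 3@1, Job 2@4, Job 1@8, Job 4@8: w1:3  w2:3  w3:3  w4:4  w5:4  w6:4  w7:4  w8:5  w9:5  w10:5  w11:2  w12:0  w13:0 — peak 5.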